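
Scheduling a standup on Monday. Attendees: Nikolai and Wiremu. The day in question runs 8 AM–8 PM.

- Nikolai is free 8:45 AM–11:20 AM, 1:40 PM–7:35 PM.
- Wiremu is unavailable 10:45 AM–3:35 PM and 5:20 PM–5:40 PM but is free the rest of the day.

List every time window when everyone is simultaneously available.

Nikolai free: 08:45-11:20, 13:40-19:35.
Wiremu free: 08:00-10:45, 15:35-17:20, 17:40-20:00 (invert busy blocks within the working day).
Nikolai ∩ Wiremu: 08:45-10:45, 15:35-17:20, 17:40-19:35.
Those are the intersection windows.

08:45-10:45, 15:35-17:20, 17:40-19:35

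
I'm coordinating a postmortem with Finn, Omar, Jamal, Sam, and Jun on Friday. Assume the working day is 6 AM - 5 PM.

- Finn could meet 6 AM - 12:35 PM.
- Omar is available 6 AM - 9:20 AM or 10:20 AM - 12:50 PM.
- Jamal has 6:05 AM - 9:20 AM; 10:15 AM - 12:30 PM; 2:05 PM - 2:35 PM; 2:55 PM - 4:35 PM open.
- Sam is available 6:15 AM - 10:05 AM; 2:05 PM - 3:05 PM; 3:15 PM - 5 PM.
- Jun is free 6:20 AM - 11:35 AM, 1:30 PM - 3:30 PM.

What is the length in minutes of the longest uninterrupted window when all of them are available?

180

Finn ∩ Omar: 06:00-09:20, 10:20-12:35.
Finn ∩ Omar ∩ Jamal: 06:05-09:20, 10:20-12:30.
Finn ∩ Omar ∩ Jamal ∩ Sam: 06:15-09:20.
Finn ∩ Omar ∩ Jamal ∩ Sam ∩ Jun: 06:20-09:20.
The longest is 06:20-09:20 at 180 minutes.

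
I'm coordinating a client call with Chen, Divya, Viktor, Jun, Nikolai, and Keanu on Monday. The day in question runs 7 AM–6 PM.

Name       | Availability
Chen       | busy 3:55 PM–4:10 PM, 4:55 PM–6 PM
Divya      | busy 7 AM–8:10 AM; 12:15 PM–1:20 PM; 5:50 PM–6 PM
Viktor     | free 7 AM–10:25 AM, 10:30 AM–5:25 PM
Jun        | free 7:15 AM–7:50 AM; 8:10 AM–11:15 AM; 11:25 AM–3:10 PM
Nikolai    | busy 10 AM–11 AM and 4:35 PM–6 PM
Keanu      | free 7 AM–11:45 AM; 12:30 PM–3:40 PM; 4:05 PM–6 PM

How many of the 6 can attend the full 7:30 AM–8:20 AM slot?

Chen free: 07:00-15:55, 16:10-16:55 (invert busy blocks within the working day).
Divya free: 08:10-12:15, 13:20-17:50 (invert busy blocks within the working day).
Viktor free: 07:00-10:25, 10:30-17:25.
Jun free: 07:15-07:50, 08:10-11:15, 11:25-15:10.
Nikolai free: 07:00-10:00, 11:00-16:35 (invert busy blocks within the working day).
Keanu free: 07:00-11:45, 12:30-15:40, 16:05-18:00.
Chen, Viktor, Nikolai, and Keanu can make the full 07:30-08:20 slot — that's 4.

4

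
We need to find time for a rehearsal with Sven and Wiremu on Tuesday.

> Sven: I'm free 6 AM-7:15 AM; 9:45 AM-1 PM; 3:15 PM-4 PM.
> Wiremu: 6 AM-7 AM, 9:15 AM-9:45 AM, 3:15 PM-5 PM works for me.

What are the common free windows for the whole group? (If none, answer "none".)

Sven ∩ Wiremu: 06:00-07:00, 15:15-16:00.

06:00-07:00, 15:15-16:00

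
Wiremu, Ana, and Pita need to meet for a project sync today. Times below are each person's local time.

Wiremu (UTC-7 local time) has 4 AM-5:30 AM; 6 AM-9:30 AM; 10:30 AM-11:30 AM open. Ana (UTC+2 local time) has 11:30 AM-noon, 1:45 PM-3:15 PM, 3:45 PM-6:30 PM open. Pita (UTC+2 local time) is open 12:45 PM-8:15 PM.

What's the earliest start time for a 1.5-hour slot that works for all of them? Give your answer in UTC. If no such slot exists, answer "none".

Wiremu in UTC: 11:00-12:30, 13:00-16:30, 17:30-18:30 (add 7h to convert from UTC-7).
Ana in UTC: 09:30-10:00, 11:45-13:15, 13:45-16:30 (subtract 2h to convert from UTC+2).
Pita in UTC: 10:45-18:15 (subtract 2h to convert from UTC+2).
Wiremu ∩ Ana: 11:45-12:30, 13:00-13:15, 13:45-16:30.
Wiremu ∩ Ana ∩ Pita: 11:45-12:30, 13:00-13:15, 13:45-16:30.
Those are the intersection windows.
The first common window of at least 90 minutes is 13:45-16:30, so the earliest start is 13:45.

13:45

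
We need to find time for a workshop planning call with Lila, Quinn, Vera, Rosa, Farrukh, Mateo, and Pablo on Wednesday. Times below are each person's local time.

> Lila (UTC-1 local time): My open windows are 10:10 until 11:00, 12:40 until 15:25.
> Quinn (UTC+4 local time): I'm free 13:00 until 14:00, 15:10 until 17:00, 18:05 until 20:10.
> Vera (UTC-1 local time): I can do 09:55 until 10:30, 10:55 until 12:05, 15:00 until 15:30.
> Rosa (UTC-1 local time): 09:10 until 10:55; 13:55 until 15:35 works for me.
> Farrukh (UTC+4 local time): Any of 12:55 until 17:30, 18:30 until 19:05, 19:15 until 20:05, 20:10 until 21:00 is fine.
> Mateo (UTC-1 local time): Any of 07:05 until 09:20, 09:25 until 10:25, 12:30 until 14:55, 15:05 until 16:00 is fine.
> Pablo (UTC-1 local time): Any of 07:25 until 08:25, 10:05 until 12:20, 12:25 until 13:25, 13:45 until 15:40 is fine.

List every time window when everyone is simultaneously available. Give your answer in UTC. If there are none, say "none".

Lila in UTC: 11:10-12:00, 13:40-16:25 (add 1h to convert from UTC-1).
Quinn in UTC: 09:00-10:00, 11:10-13:00, 14:05-16:10 (subtract 4h to convert from UTC+4).
Vera in UTC: 10:55-11:30, 11:55-13:05, 16:00-16:30 (add 1h to convert from UTC-1).
Rosa in UTC: 10:10-11:55, 14:55-16:35 (add 1h to convert from UTC-1).
Farrukh in UTC: 08:55-13:30, 14:30-15:05, 15:15-16:05, 16:10-17:00 (subtract 4h to convert from UTC+4).
Mateo in UTC: 08:05-10:20, 10:25-11:25, 13:30-15:55, 16:05-17:00 (add 1h to convert from UTC-1).
Pablo in UTC: 08:25-09:25, 11:05-13:20, 13:25-14:25, 14:45-16:40 (add 1h to convert from UTC-1).
Lila ∩ Quinn: 11:10-12:00, 14:05-16:10.
Lila ∩ Quinn ∩ Vera: 11:10-11:30, 11:55-12:00, 16:00-16:10.
Lila ∩ Quinn ∩ Vera ∩ Rosa: 11:10-11:30, 16:00-16:10.
Lila ∩ Quinn ∩ Vera ∩ Rosa ∩ Farrukh: 11:10-11:30, 16:00-16:05.
Lila ∩ Quinn ∩ Vera ∩ Rosa ∩ Farrukh ∩ Mateo: 11:10-11:25.
Lila ∩ Quinn ∩ Vera ∩ Rosa ∩ Farrukh ∩ Mateo ∩ Pablo: 11:10-11:25.

11:10-11:25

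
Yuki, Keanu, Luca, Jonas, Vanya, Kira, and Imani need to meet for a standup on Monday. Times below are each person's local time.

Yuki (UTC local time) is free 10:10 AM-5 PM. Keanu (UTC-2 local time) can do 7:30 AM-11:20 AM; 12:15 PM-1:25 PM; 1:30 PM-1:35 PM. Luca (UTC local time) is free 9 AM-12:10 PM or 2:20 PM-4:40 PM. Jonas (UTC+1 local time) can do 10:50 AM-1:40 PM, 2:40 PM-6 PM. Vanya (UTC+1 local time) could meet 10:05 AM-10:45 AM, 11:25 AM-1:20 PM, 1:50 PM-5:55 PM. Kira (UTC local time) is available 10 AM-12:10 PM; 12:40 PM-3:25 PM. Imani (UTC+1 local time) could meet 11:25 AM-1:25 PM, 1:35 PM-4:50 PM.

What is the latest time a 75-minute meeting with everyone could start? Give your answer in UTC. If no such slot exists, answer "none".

10:55

Yuki in UTC: 10:10-17:00.
Keanu in UTC: 09:30-13:20, 14:15-15:25, 15:30-15:35 (add 2h to convert from UTC-2).
Luca in UTC: 09:00-12:10, 14:20-16:40.
Jonas in UTC: 09:50-12:40, 13:40-17:00 (subtract 1h to convert from UTC+1).
Vanya in UTC: 09:05-09:45, 10:25-12:20, 12:50-16:55 (subtract 1h to convert from UTC+1).
Kira in UTC: 10:00-12:10, 12:40-15:25.
Imani in UTC: 10:25-12:25, 12:35-15:50 (subtract 1h to convert from UTC+1).
Yuki ∩ Keanu: 10:10-13:20, 14:15-15:25, 15:30-15:35.
Yuki ∩ Keanu ∩ Luca: 10:10-12:10, 14:20-15:25, 15:30-15:35.
Yuki ∩ Keanu ∩ Luca ∩ Jonas: 10:10-12:10, 14:20-15:25, 15:30-15:35.
Yuki ∩ Keanu ∩ Luca ∩ Jonas ∩ Vanya: 10:25-12:10, 14:20-15:25, 15:30-15:35.
Yuki ∩ Keanu ∩ Luca ∩ Jonas ∩ Vanya ∩ Kira: 10:25-12:10, 14:20-15:25.
Yuki ∩ Keanu ∩ Luca ∩ Jonas ∩ Vanya ∩ Kira ∩ Imani: 10:25-12:10, 14:20-15:25.
The last common window of at least 75 minutes is 10:25-12:10; a 75-minute meeting can start as late as 10:55 and still end by 12:10.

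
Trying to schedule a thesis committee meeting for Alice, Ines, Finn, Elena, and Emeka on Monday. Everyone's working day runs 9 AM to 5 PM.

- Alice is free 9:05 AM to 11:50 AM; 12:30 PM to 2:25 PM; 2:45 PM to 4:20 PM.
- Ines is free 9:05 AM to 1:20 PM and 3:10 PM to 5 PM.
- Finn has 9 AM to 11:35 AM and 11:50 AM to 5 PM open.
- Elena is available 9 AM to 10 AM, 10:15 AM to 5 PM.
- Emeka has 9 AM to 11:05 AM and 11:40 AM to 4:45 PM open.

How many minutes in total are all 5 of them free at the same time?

225

Alice ∩ Ines: 09:05-11:50, 12:30-13:20, 15:10-16:20.
Alice ∩ Ines ∩ Finn: 09:05-11:35, 12:30-13:20, 15:10-16:20.
Alice ∩ Ines ∩ Finn ∩ Elena: 09:05-10:00, 10:15-11:35, 12:30-13:20, 15:10-16:20.
Alice ∩ Ines ∩ Finn ∩ Elena ∩ Emeka: 09:05-10:00, 10:15-11:05, 12:30-13:20, 15:10-16:20.
Summing the common windows: 55 + 50 + 50 + 70 = 225 minutes.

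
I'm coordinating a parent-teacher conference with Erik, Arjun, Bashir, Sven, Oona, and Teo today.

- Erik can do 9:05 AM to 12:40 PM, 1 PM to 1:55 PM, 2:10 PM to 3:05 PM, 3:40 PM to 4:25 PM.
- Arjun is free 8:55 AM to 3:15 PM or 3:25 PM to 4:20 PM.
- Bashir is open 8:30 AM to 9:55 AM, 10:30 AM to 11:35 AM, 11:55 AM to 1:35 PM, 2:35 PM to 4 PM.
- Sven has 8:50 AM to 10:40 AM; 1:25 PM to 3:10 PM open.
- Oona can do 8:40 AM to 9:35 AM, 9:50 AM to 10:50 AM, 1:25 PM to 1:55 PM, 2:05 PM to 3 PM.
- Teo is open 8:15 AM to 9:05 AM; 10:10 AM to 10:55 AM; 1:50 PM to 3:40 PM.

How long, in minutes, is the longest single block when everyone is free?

Erik ∩ Arjun: 09:05-12:40, 13:00-13:55, 14:10-15:05, 15:40-16:20.
Erik ∩ Arjun ∩ Bashir: 09:05-09:55, 10:30-11:35, 11:55-12:40, 13:00-13:35, 14:35-15:05, 15:40-16:00.
Erik ∩ Arjun ∩ Bashir ∩ Sven: 09:05-09:55, 10:30-10:40, 13:25-13:35, 14:35-15:05.
Erik ∩ Arjun ∩ Bashir ∩ Sven ∩ Oona: 09:05-09:35, 09:50-09:55, 10:30-10:40, 13:25-13:35, 14:35-15:00.
Erik ∩ Arjun ∩ Bashir ∩ Sven ∩ Oona ∩ Teo: 10:30-10:40, 14:35-15:00.
Those are the intersection windows.
The longest is 14:35-15:00 at 25 minutes.

25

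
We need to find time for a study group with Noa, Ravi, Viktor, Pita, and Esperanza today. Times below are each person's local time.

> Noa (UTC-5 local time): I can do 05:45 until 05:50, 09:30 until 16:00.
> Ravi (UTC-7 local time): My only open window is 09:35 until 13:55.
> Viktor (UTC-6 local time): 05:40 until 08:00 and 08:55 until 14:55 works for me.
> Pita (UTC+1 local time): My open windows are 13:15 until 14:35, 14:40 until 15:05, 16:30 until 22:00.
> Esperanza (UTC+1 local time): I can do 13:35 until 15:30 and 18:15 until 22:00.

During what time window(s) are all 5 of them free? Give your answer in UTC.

17:15-20:55

Noa in UTC: 10:45-10:50, 14:30-21:00 (add 5h to convert from UTC-5).
Ravi in UTC: 16:35-20:55 (add 7h to convert from UTC-7).
Viktor in UTC: 11:40-14:00, 14:55-20:55 (add 6h to convert from UTC-6).
Pita in UTC: 12:15-13:35, 13:40-14:05, 15:30-21:00 (subtract 1h to convert from UTC+1).
Esperanza in UTC: 12:35-14:30, 17:15-21:00 (subtract 1h to convert from UTC+1).
Noa ∩ Ravi: 16:35-20:55.
Noa ∩ Ravi ∩ Viktor: 16:35-20:55.
Noa ∩ Ravi ∩ Viktor ∩ Pita: 16:35-20:55.
Noa ∩ Ravi ∩ Viktor ∩ Pita ∩ Esperanza: 17:15-20:55.
Those are the intersection windows.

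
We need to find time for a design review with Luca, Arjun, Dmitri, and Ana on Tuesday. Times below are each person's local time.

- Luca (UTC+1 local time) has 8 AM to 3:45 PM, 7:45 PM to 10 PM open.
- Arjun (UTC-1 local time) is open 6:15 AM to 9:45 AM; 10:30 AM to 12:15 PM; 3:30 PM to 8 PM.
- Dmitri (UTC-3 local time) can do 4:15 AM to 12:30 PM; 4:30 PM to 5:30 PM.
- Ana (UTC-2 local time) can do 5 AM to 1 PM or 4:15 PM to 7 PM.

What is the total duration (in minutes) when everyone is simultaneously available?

Luca in UTC: 07:00-14:45, 18:45-21:00 (subtract 1h to convert from UTC+1).
Arjun in UTC: 07:15-10:45, 11:30-13:15, 16:30-21:00 (add 1h to convert from UTC-1).
Dmitri in UTC: 07:15-15:30, 19:30-20:30 (add 3h to convert from UTC-3).
Ana in UTC: 07:00-15:00, 18:15-21:00 (add 2h to convert from UTC-2).
Luca ∩ Arjun: 07:15-10:45, 11:30-13:15, 18:45-21:00.
Luca ∩ Arjun ∩ Dmitri: 07:15-10:45, 11:30-13:15, 19:30-20:30.
Luca ∩ Arjun ∩ Dmitri ∩ Ana: 07:15-10:45, 11:30-13:15, 19:30-20:30.
Summing the common windows: 210 + 105 + 60 = 375 minutes.

375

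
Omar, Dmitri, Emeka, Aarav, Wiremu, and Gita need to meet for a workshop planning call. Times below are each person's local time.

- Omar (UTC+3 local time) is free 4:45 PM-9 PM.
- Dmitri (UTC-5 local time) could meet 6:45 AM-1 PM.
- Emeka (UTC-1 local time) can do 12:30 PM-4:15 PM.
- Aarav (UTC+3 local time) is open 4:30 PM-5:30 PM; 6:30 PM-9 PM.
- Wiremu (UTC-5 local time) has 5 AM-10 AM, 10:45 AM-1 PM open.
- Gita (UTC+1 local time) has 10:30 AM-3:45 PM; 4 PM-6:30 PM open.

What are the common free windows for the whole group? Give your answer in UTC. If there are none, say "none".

Omar in UTC: 13:45-18:00 (subtract 3h to convert from UTC+3).
Dmitri in UTC: 11:45-18:00 (add 5h to convert from UTC-5).
Emeka in UTC: 13:30-17:15 (add 1h to convert from UTC-1).
Aarav in UTC: 13:30-14:30, 15:30-18:00 (subtract 3h to convert from UTC+3).
Wiremu in UTC: 10:00-15:00, 15:45-18:00 (add 5h to convert from UTC-5).
Gita in UTC: 09:30-14:45, 15:00-17:30 (subtract 1h to convert from UTC+1).
Omar ∩ Dmitri: 13:45-18:00.
Omar ∩ Dmitri ∩ Emeka: 13:45-17:15.
Omar ∩ Dmitri ∩ Emeka ∩ Aarav: 13:45-14:30, 15:30-17:15.
Omar ∩ Dmitri ∩ Emeka ∩ Aarav ∩ Wiremu: 13:45-14:30, 15:45-17:15.
Omar ∩ Dmitri ∩ Emeka ∩ Aarav ∩ Wiremu ∩ Gita: 13:45-14:30, 15:45-17:15.
So the common availability across everyone is 13:45-14:30, 15:45-17:15.

13:45-14:30, 15:45-17:15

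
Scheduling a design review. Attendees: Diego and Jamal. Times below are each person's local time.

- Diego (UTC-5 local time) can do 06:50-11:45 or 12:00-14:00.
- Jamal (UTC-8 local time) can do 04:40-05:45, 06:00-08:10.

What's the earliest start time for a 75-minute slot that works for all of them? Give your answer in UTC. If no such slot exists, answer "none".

Diego in UTC: 11:50-16:45, 17:00-19:00 (add 5h to convert from UTC-5).
Jamal in UTC: 12:40-13:45, 14:00-16:10 (add 8h to convert from UTC-8).
Diego ∩ Jamal: 12:40-13:45, 14:00-16:10.
So the common availability across everyone is 12:40-13:45, 14:00-16:10.
The first common window of at least 75 minutes is 14:00-16:10, so the earliest start is 14:00.

14:00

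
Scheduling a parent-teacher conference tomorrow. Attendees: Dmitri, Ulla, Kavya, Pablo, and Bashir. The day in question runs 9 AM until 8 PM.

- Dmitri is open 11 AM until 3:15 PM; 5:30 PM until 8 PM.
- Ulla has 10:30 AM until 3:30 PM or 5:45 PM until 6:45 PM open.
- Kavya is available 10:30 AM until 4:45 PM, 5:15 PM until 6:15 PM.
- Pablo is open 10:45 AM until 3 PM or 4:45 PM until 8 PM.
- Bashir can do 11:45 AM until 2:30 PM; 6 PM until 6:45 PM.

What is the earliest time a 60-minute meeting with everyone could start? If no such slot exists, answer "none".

Dmitri ∩ Ulla: 11:00-15:15, 17:45-18:45.
Dmitri ∩ Ulla ∩ Kavya: 11:00-15:15, 17:45-18:15.
Dmitri ∩ Ulla ∩ Kavya ∩ Pablo: 11:00-15:00, 17:45-18:15.
Dmitri ∩ Ulla ∩ Kavya ∩ Pablo ∩ Bashir: 11:45-14:30, 18:00-18:15.
So the common availability across everyone is 11:45-14:30, 18:00-18:15.
The first common window of at least 60 minutes is 11:45-14:30, so the earliest start is 11:45.

11:45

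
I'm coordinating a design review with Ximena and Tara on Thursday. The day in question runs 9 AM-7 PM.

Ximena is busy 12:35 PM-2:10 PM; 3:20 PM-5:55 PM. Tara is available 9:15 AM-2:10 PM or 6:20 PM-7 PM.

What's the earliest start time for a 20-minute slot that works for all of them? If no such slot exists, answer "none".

09:15

Ximena free: 09:00-12:35, 14:10-15:20, 17:55-19:00 (invert busy blocks within the working day).
Tara free: 09:15-14:10, 18:20-19:00.
Ximena ∩ Tara: 09:15-12:35, 18:20-19:00.
So the common availability across everyone is 09:15-12:35, 18:20-19:00.
The first common window of at least 20 minutes is 09:15-12:35, so the earliest start is 09:15.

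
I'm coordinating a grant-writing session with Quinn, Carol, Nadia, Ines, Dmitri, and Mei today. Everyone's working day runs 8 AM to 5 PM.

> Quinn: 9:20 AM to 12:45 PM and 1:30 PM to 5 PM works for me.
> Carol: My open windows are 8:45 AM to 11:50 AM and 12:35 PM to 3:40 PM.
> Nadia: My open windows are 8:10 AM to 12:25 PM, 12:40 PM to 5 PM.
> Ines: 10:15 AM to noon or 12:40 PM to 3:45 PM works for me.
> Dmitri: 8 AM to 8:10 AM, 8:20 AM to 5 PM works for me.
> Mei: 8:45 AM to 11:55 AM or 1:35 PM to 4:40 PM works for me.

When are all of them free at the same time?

Quinn ∩ Carol: 09:20-11:50, 12:35-12:45, 13:30-15:40.
Quinn ∩ Carol ∩ Nadia: 09:20-11:50, 12:40-12:45, 13:30-15:40.
Quinn ∩ Carol ∩ Nadia ∩ Ines: 10:15-11:50, 12:40-12:45, 13:30-15:40.
Quinn ∩ Carol ∩ Nadia ∩ Ines ∩ Dmitri: 10:15-11:50, 12:40-12:45, 13:30-15:40.
Quinn ∩ Carol ∩ Nadia ∩ Ines ∩ Dmitri ∩ Mei: 10:15-11:50, 13:35-15:40.

10:15-11:50, 13:35-15:40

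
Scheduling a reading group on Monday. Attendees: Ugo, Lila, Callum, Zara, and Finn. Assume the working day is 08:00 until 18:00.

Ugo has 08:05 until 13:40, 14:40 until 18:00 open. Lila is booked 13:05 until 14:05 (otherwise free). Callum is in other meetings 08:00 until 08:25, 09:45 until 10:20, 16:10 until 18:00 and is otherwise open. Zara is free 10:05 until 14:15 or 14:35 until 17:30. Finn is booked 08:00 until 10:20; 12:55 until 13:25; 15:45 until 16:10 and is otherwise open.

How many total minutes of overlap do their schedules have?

220

Ugo free: 08:05-13:40, 14:40-18:00.
Lila free: 08:00-13:05, 14:05-18:00 (invert busy blocks within the working day).
Callum free: 08:25-09:45, 10:20-16:10 (invert busy blocks within the working day).
Zara free: 10:05-14:15, 14:35-17:30.
Finn free: 10:20-12:55, 13:25-15:45, 16:10-18:00 (invert busy blocks within the working day).
Ugo ∩ Lila: 08:05-13:05, 14:40-18:00.
Ugo ∩ Lila ∩ Callum: 08:25-09:45, 10:20-13:05, 14:40-16:10.
Ugo ∩ Lila ∩ Callum ∩ Zara: 10:20-13:05, 14:40-16:10.
Ugo ∩ Lila ∩ Callum ∩ Zara ∩ Finn: 10:20-12:55, 14:40-15:45.
Summing the common windows: 155 + 65 = 220 minutes.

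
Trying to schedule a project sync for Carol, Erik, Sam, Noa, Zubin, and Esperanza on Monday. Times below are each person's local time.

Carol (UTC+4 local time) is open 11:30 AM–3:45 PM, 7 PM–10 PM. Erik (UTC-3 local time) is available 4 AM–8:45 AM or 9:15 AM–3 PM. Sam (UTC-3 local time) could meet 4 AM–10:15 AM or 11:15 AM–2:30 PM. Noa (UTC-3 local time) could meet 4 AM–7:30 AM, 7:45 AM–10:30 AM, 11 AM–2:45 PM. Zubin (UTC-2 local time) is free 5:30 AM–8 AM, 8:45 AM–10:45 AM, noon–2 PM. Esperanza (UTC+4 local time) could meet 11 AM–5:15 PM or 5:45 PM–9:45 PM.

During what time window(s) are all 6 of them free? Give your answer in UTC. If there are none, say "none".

07:30-10:00, 10:45-11:45, 15:00-16:00

Carol in UTC: 07:30-11:45, 15:00-18:00 (subtract 4h to convert from UTC+4).
Erik in UTC: 07:00-11:45, 12:15-18:00 (add 3h to convert from UTC-3).
Sam in UTC: 07:00-13:15, 14:15-17:30 (add 3h to convert from UTC-3).
Noa in UTC: 07:00-10:30, 10:45-13:30, 14:00-17:45 (add 3h to convert from UTC-3).
Zubin in UTC: 07:30-10:00, 10:45-12:45, 14:00-16:00 (add 2h to convert from UTC-2).
Esperanza in UTC: 07:00-13:15, 13:45-17:45 (subtract 4h to convert from UTC+4).
Carol ∩ Erik: 07:30-11:45, 15:00-18:00.
Carol ∩ Erik ∩ Sam: 07:30-11:45, 15:00-17:30.
Carol ∩ Erik ∩ Sam ∩ Noa: 07:30-10:30, 10:45-11:45, 15:00-17:30.
Carol ∩ Erik ∩ Sam ∩ Noa ∩ Zubin: 07:30-10:00, 10:45-11:45, 15:00-16:00.
Carol ∩ Erik ∩ Sam ∩ Noa ∩ Zubin ∩ Esperanza: 07:30-10:00, 10:45-11:45, 15:00-16:00.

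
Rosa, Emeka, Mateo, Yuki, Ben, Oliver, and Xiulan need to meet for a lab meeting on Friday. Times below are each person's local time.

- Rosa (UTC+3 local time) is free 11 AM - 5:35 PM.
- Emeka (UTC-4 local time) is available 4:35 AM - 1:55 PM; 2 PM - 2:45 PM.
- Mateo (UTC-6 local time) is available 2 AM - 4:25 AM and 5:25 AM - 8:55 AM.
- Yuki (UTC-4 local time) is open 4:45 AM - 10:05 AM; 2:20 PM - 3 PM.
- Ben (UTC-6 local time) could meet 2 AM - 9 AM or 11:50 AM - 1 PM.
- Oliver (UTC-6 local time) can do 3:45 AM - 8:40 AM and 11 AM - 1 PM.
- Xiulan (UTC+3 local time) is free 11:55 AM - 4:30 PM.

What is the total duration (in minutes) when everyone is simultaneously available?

165

Rosa in UTC: 08:00-14:35 (subtract 3h to convert from UTC+3).
Emeka in UTC: 08:35-17:55, 18:00-18:45 (add 4h to convert from UTC-4).
Mateo in UTC: 08:00-10:25, 11:25-14:55 (add 6h to convert from UTC-6).
Yuki in UTC: 08:45-14:05, 18:20-19:00 (add 4h to convert from UTC-4).
Ben in UTC: 08:00-15:00, 17:50-19:00 (add 6h to convert from UTC-6).
Oliver in UTC: 09:45-14:40, 17:00-19:00 (add 6h to convert from UTC-6).
Xiulan in UTC: 08:55-13:30 (subtract 3h to convert from UTC+3).
Rosa ∩ Emeka: 08:35-14:35.
Rosa ∩ Emeka ∩ Mateo: 08:35-10:25, 11:25-14:35.
Rosa ∩ Emeka ∩ Mateo ∩ Yuki: 08:45-10:25, 11:25-14:05.
Rosa ∩ Emeka ∩ Mateo ∩ Yuki ∩ Ben: 08:45-10:25, 11:25-14:05.
Rosa ∩ Emeka ∩ Mateo ∩ Yuki ∩ Ben ∩ Oliver: 09:45-10:25, 11:25-14:05.
Rosa ∩ Emeka ∩ Mateo ∩ Yuki ∩ Ben ∩ Oliver ∩ Xiulan: 09:45-10:25, 11:25-13:30.
Summing the common windows: 40 + 125 = 165 minutes.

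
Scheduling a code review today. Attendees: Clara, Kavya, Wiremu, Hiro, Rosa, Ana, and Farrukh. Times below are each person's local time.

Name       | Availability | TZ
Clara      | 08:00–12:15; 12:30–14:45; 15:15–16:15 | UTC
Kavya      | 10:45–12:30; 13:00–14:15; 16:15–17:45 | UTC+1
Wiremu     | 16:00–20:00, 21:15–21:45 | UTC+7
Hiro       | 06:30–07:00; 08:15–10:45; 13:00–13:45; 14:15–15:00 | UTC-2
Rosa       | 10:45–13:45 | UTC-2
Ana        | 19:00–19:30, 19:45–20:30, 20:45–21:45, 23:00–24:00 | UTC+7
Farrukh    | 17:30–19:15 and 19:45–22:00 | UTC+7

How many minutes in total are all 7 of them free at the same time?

Clara in UTC: 08:00-12:15, 12:30-14:45, 15:15-16:15.
Kavya in UTC: 09:45-11:30, 12:00-13:15, 15:15-16:45 (subtract 1h to convert from UTC+1).
Wiremu in UTC: 09:00-13:00, 14:15-14:45 (subtract 7h to convert from UTC+7).
Hiro in UTC: 08:30-09:00, 10:15-12:45, 15:00-15:45, 16:15-17:00 (add 2h to convert from UTC-2).
Rosa in UTC: 12:45-15:45 (add 2h to convert from UTC-2).
Ana in UTC: 12:00-12:30, 12:45-13:30, 13:45-14:45, 16:00-17:00 (subtract 7h to convert from UTC+7).
Farrukh in UTC: 10:30-12:15, 12:45-15:00 (subtract 7h to convert from UTC+7).
Clara ∩ Kavya: 09:45-11:30, 12:00-12:15, 12:30-13:15, 15:15-16:15.
Clara ∩ Kavya ∩ Wiremu: 09:45-11:30, 12:00-12:15, 12:30-13:00.
Clara ∩ Kavya ∩ Wiremu ∩ Hiro: 10:15-11:30, 12:00-12:15, 12:30-12:45.
Clara ∩ Kavya ∩ Wiremu ∩ Hiro ∩ Rosa: ∅.
Clara ∩ Kavya ∩ Wiremu ∩ Hiro ∩ Rosa ∩ Ana: ∅.
Clara ∩ Kavya ∩ Wiremu ∩ Hiro ∩ Rosa ∩ Ana ∩ Farrukh: ∅.
There is no time when everyone is free.
There is no common window, so the total is 0 minutes.

0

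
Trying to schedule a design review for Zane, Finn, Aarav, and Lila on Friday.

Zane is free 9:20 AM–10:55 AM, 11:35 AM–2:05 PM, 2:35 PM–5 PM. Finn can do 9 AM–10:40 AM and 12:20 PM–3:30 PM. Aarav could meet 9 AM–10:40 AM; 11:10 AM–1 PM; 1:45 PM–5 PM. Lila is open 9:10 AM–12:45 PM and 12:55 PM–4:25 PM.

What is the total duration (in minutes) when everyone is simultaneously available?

Zane ∩ Finn: 09:20-10:40, 12:20-14:05, 14:35-15:30.
Zane ∩ Finn ∩ Aarav: 09:20-10:40, 12:20-13:00, 13:45-14:05, 14:35-15:30.
Zane ∩ Finn ∩ Aarav ∩ Lila: 09:20-10:40, 12:20-12:45, 12:55-13:00, 13:45-14:05, 14:35-15:30.
Summing the common windows: 80 + 25 + 5 + 20 + 55 = 185 minutes.

185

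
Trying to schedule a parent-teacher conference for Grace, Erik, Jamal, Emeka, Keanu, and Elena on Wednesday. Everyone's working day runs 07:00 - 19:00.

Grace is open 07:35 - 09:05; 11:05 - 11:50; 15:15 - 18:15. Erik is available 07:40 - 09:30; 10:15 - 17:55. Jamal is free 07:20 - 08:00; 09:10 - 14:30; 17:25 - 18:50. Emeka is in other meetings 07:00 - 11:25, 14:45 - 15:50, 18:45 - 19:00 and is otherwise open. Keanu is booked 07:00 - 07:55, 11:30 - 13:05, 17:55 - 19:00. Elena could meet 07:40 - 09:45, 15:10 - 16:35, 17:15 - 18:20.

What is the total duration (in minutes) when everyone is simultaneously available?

Grace free: 07:35-09:05, 11:05-11:50, 15:15-18:15.
Erik free: 07:40-09:30, 10:15-17:55.
Jamal free: 07:20-08:00, 09:10-14:30, 17:25-18:50.
Emeka free: 11:25-14:45, 15:50-18:45 (invert busy blocks within the working day).
Keanu free: 07:55-11:30, 13:05-17:55 (invert busy blocks within the working day).
Elena free: 07:40-09:45, 15:10-16:35, 17:15-18:20.
Grace ∩ Erik: 07:40-09:05, 11:05-11:50, 15:15-17:55.
Grace ∩ Erik ∩ Jamal: 07:40-08:00, 11:05-11:50, 17:25-17:55.
Grace ∩ Erik ∩ Jamal ∩ Emeka: 11:25-11:50, 17:25-17:55.
Grace ∩ Erik ∩ Jamal ∩ Emeka ∩ Keanu: 11:25-11:30, 17:25-17:55.
Grace ∩ Erik ∩ Jamal ∩ Emeka ∩ Keanu ∩ Elena: 17:25-17:55.
That's a single block of 30 minutes.

30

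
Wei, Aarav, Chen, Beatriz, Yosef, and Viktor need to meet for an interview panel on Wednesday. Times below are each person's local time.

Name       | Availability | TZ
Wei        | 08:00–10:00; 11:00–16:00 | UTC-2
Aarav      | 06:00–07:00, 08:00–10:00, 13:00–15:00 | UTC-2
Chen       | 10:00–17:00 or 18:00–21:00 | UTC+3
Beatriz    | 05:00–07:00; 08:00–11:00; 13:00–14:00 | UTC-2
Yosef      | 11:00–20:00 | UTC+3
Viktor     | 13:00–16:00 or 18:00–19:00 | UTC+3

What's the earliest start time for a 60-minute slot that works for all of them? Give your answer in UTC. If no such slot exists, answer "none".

10:00

Wei in UTC: 10:00-12:00, 13:00-18:00 (add 2h to convert from UTC-2).
Aarav in UTC: 08:00-09:00, 10:00-12:00, 15:00-17:00 (add 2h to convert from UTC-2).
Chen in UTC: 07:00-14:00, 15:00-18:00 (subtract 3h to convert from UTC+3).
Beatriz in UTC: 07:00-09:00, 10:00-13:00, 15:00-16:00 (add 2h to convert from UTC-2).
Yosef in UTC: 08:00-17:00 (subtract 3h to convert from UTC+3).
Viktor in UTC: 10:00-13:00, 15:00-16:00 (subtract 3h to convert from UTC+3).
Wei ∩ Aarav: 10:00-12:00, 15:00-17:00.
Wei ∩ Aarav ∩ Chen: 10:00-12:00, 15:00-17:00.
Wei ∩ Aarav ∩ Chen ∩ Beatriz: 10:00-12:00, 15:00-16:00.
Wei ∩ Aarav ∩ Chen ∩ Beatriz ∩ Yosef: 10:00-12:00, 15:00-16:00.
Wei ∩ Aarav ∩ Chen ∩ Beatriz ∩ Yosef ∩ Viktor: 10:00-12:00, 15:00-16:00.
Those are the intersection windows.
The first common window of at least 60 minutes is 10:00-12:00, so the earliest start is 10:00.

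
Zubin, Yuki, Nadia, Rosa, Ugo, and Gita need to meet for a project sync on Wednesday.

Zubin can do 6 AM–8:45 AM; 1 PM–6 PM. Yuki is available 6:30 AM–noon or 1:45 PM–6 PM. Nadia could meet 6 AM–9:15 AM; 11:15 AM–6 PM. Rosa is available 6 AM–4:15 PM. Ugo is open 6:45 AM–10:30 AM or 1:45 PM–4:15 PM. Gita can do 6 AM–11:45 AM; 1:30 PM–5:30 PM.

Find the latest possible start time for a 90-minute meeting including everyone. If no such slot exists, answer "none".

14:45

Zubin ∩ Yuki: 06:30-08:45, 13:45-18:00.
Zubin ∩ Yuki ∩ Nadia: 06:30-08:45, 13:45-18:00.
Zubin ∩ Yuki ∩ Nadia ∩ Rosa: 06:30-08:45, 13:45-16:15.
Zubin ∩ Yuki ∩ Nadia ∩ Rosa ∩ Ugo: 06:45-08:45, 13:45-16:15.
Zubin ∩ Yuki ∩ Nadia ∩ Rosa ∩ Ugo ∩ Gita: 06:45-08:45, 13:45-16:15.
Those are the intersection windows.
The last common window of at least 90 minutes is 13:45-16:15; a 90-minute meeting can start as late as 14:45 and still end by 16:15.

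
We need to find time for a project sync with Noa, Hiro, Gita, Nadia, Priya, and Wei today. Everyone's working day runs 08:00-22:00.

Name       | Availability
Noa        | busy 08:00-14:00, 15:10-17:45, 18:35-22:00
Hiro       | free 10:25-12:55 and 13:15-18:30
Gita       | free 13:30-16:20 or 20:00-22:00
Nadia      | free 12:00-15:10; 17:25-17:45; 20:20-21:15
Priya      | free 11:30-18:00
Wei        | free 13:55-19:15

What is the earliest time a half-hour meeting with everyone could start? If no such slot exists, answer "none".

14:00

Noa free: 14:00-15:10, 17:45-18:35 (invert busy blocks within the working day).
Hiro free: 10:25-12:55, 13:15-18:30.
Gita free: 13:30-16:20, 20:00-22:00.
Nadia free: 12:00-15:10, 17:25-17:45, 20:20-21:15.
Priya free: 11:30-18:00.
Wei free: 13:55-19:15.
Noa ∩ Hiro: 14:00-15:10, 17:45-18:30.
Noa ∩ Hiro ∩ Gita: 14:00-15:10.
Noa ∩ Hiro ∩ Gita ∩ Nadia: 14:00-15:10.
Noa ∩ Hiro ∩ Gita ∩ Nadia ∩ Priya: 14:00-15:10.
Noa ∩ Hiro ∩ Gita ∩ Nadia ∩ Priya ∩ Wei: 14:00-15:10.
Those are the intersection windows.
The first common window of at least 30 minutes is 14:00-15:10, so the earliest start is 14:00.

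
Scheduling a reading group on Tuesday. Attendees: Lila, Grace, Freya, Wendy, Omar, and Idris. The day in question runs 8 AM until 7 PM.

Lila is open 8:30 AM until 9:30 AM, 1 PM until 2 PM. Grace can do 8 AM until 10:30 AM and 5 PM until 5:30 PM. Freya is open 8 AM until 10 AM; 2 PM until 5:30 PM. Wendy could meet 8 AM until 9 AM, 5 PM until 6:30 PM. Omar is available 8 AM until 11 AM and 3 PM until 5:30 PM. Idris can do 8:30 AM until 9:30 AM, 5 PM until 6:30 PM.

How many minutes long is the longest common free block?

30

Lila ∩ Grace: 08:30-09:30.
Lila ∩ Grace ∩ Freya: 08:30-09:30.
Lila ∩ Grace ∩ Freya ∩ Wendy: 08:30-09:00.
Lila ∩ Grace ∩ Freya ∩ Wendy ∩ Omar: 08:30-09:00.
Lila ∩ Grace ∩ Freya ∩ Wendy ∩ Omar ∩ Idris: 08:30-09:00.
Those are the intersection windows.
The longest is 08:30-09:00 at 30 minutes.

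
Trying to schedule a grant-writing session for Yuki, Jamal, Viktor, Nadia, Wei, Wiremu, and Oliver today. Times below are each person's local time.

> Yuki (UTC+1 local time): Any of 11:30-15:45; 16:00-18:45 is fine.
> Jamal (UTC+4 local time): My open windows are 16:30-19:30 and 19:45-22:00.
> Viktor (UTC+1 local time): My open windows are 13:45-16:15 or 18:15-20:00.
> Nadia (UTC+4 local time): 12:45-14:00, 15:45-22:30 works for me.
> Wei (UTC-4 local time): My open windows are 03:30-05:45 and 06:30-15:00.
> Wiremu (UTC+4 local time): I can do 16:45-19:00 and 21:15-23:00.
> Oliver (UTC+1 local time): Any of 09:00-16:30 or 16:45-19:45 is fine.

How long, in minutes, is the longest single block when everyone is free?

Yuki in UTC: 10:30-14:45, 15:00-17:45 (subtract 1h to convert from UTC+1).
Jamal in UTC: 12:30-15:30, 15:45-18:00 (subtract 4h to convert from UTC+4).
Viktor in UTC: 12:45-15:15, 17:15-19:00 (subtract 1h to convert from UTC+1).
Nadia in UTC: 08:45-10:00, 11:45-18:30 (subtract 4h to convert from UTC+4).
Wei in UTC: 07:30-09:45, 10:30-19:00 (add 4h to convert from UTC-4).
Wiremu in UTC: 12:45-15:00, 17:15-19:00 (subtract 4h to convert from UTC+4).
Oliver in UTC: 08:00-15:30, 15:45-18:45 (subtract 1h to convert from UTC+1).
Yuki ∩ Jamal: 12:30-14:45, 15:00-15:30, 15:45-17:45.
Yuki ∩ Jamal ∩ Viktor: 12:45-14:45, 15:00-15:15, 17:15-17:45.
Yuki ∩ Jamal ∩ Viktor ∩ Nadia: 12:45-14:45, 15:00-15:15, 17:15-17:45.
Yuki ∩ Jamal ∩ Viktor ∩ Nadia ∩ Wei: 12:45-14:45, 15:00-15:15, 17:15-17:45.
Yuki ∩ Jamal ∩ Viktor ∩ Nadia ∩ Wei ∩ Wiremu: 12:45-14:45, 17:15-17:45.
Yuki ∩ Jamal ∩ Viktor ∩ Nadia ∩ Wei ∩ Wiremu ∩ Oliver: 12:45-14:45, 17:15-17:45.
The longest is 12:45-14:45 at 120 minutes.

120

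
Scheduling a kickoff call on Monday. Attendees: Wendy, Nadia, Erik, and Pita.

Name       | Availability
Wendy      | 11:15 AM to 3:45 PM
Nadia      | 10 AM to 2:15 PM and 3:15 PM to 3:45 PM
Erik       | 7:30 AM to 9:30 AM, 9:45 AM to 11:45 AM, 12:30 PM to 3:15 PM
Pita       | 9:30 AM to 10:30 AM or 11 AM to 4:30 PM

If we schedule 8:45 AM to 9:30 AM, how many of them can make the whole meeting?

1

Erik can make the full 08:45-09:30 slot — that's 1.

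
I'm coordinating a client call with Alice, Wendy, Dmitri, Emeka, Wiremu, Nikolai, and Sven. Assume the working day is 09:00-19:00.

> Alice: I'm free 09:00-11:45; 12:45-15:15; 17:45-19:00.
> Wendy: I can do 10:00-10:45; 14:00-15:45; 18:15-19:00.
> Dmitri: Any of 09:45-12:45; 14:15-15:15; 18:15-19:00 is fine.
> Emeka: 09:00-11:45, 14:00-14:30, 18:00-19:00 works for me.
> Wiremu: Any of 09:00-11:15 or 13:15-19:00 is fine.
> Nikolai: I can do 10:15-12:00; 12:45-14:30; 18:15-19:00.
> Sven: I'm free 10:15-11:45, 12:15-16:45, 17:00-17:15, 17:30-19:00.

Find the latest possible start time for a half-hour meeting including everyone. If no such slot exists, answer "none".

Alice ∩ Wendy: 10:00-10:45, 14:00-15:15, 18:15-19:00.
Alice ∩ Wendy ∩ Dmitri: 10:00-10:45, 14:15-15:15, 18:15-19:00.
Alice ∩ Wendy ∩ Dmitri ∩ Emeka: 10:00-10:45, 14:15-14:30, 18:15-19:00.
Alice ∩ Wendy ∩ Dmitri ∩ Emeka ∩ Wiremu: 10:00-10:45, 14:15-14:30, 18:15-19:00.
Alice ∩ Wendy ∩ Dmitri ∩ Emeka ∩ Wiremu ∩ Nikolai: 10:15-10:45, 14:15-14:30, 18:15-19:00.
Alice ∩ Wendy ∩ Dmitri ∩ Emeka ∩ Wiremu ∩ Nikolai ∩ Sven: 10:15-10:45, 14:15-14:30, 18:15-19:00.
The last common window of at least 30 minutes is 18:15-19:00; a 30-minute meeting can start as late as 18:30 and still end by 19:00.

18:30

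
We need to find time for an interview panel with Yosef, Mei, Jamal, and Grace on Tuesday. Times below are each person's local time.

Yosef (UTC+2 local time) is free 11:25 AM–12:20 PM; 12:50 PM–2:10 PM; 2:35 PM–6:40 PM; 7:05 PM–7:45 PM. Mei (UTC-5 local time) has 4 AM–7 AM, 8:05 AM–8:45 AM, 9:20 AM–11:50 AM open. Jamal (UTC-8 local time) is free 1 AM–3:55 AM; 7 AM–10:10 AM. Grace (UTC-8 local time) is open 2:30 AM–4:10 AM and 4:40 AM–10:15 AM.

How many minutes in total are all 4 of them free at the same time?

Yosef in UTC: 09:25-10:20, 10:50-12:10, 12:35-16:40, 17:05-17:45 (subtract 2h to convert from UTC+2).
Mei in UTC: 09:00-12:00, 13:05-13:45, 14:20-16:50 (add 5h to convert from UTC-5).
Jamal in UTC: 09:00-11:55, 15:00-18:10 (add 8h to convert from UTC-8).
Grace in UTC: 10:30-12:10, 12:40-18:15 (add 8h to convert from UTC-8).
Yosef ∩ Mei: 09:25-10:20, 10:50-12:00, 13:05-13:45, 14:20-16:40.
Yosef ∩ Mei ∩ Jamal: 09:25-10:20, 10:50-11:55, 15:00-16:40.
Yosef ∩ Mei ∩ Jamal ∩ Grace: 10:50-11:55, 15:00-16:40.
Summing the common windows: 65 + 100 = 165 minutes.

165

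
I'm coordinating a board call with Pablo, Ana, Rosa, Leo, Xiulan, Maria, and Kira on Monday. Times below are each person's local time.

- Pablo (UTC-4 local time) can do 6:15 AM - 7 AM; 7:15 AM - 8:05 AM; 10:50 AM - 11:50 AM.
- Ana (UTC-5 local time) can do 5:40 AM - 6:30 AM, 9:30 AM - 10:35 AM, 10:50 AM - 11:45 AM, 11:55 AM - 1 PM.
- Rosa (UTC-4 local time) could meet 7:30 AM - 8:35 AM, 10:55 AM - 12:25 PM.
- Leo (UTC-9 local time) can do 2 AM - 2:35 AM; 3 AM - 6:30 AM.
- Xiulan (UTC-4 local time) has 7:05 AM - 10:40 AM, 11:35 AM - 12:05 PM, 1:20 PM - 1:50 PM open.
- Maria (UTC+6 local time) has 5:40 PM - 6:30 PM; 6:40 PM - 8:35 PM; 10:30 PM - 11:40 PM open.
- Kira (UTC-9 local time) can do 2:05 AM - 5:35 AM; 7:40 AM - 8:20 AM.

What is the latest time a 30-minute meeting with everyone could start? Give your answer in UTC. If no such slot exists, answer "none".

none

Pablo in UTC: 10:15-11:00, 11:15-12:05, 14:50-15:50 (add 4h to convert from UTC-4).
Ana in UTC: 10:40-11:30, 14:30-15:35, 15:50-16:45, 16:55-18:00 (add 5h to convert from UTC-5).
Rosa in UTC: 11:30-12:35, 14:55-16:25 (add 4h to convert from UTC-4).
Leo in UTC: 11:00-11:35, 12:00-15:30 (add 9h to convert from UTC-9).
Xiulan in UTC: 11:05-14:40, 15:35-16:05, 17:20-17:50 (add 4h to convert from UTC-4).
Maria in UTC: 11:40-12:30, 12:40-14:35, 16:30-17:40 (subtract 6h to convert from UTC+6).
Kira in UTC: 11:05-14:35, 16:40-17:20 (add 9h to convert from UTC-9).
Pablo ∩ Ana: 10:40-11:00, 11:15-11:30, 14:50-15:35.
Pablo ∩ Ana ∩ Rosa: 14:55-15:35.
Pablo ∩ Ana ∩ Rosa ∩ Leo: 14:55-15:30.
Pablo ∩ Ana ∩ Rosa ∩ Leo ∩ Xiulan: ∅.
Pablo ∩ Ana ∩ Rosa ∩ Leo ∩ Xiulan ∩ Maria: ∅.
Pablo ∩ Ana ∩ Rosa ∩ Leo ∩ Xiulan ∩ Maria ∩ Kira: ∅.
There is no time when everyone is free.
No common window is at least 30 minutes long.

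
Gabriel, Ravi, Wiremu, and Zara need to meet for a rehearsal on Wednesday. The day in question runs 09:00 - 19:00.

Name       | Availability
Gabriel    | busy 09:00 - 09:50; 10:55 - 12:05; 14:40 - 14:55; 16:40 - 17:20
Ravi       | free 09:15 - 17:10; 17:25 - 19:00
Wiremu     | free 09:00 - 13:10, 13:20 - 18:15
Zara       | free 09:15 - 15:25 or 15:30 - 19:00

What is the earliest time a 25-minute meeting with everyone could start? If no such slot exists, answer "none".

09:50

Gabriel free: 09:50-10:55, 12:05-14:40, 14:55-16:40, 17:20-19:00 (invert busy blocks within the working day).
Ravi free: 09:15-17:10, 17:25-19:00.
Wiremu free: 09:00-13:10, 13:20-18:15.
Zara free: 09:15-15:25, 15:30-19:00.
Gabriel ∩ Ravi: 09:50-10:55, 12:05-14:40, 14:55-16:40, 17:25-19:00.
Gabriel ∩ Ravi ∩ Wiremu: 09:50-10:55, 12:05-13:10, 13:20-14:40, 14:55-16:40, 17:25-18:15.
Gabriel ∩ Ravi ∩ Wiremu ∩ Zara: 09:50-10:55, 12:05-13:10, 13:20-14:40, 14:55-15:25, 15:30-16:40, 17:25-18:15.
Those are the intersection windows.
The first common window of at least 25 minutes is 09:50-10:55, so the earliest start is 09:50.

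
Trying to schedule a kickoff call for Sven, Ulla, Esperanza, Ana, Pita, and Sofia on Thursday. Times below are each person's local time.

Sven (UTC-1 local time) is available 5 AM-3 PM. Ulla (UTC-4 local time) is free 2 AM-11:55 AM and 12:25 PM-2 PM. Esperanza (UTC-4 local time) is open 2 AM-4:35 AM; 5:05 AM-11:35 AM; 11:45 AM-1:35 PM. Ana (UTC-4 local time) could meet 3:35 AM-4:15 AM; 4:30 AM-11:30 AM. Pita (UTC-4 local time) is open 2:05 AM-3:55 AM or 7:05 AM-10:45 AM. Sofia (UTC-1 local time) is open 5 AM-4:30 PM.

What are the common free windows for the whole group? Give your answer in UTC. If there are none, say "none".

Sven in UTC: 06:00-16:00 (add 1h to convert from UTC-1).
Ulla in UTC: 06:00-15:55, 16:25-18:00 (add 4h to convert from UTC-4).
Esperanza in UTC: 06:00-08:35, 09:05-15:35, 15:45-17:35 (add 4h to convert from UTC-4).
Ana in UTC: 07:35-08:15, 08:30-15:30 (add 4h to convert from UTC-4).
Pita in UTC: 06:05-07:55, 11:05-14:45 (add 4h to convert from UTC-4).
Sofia in UTC: 06:00-17:30 (add 1h to convert from UTC-1).
Sven ∩ Ulla: 06:00-15:55.
Sven ∩ Ulla ∩ Esperanza: 06:00-08:35, 09:05-15:35, 15:45-15:55.
Sven ∩ Ulla ∩ Esperanza ∩ Ana: 07:35-08:15, 08:30-08:35, 09:05-15:30.
Sven ∩ Ulla ∩ Esperanza ∩ Ana ∩ Pita: 07:35-07:55, 11:05-14:45.
Sven ∩ Ulla ∩ Esperanza ∩ Ana ∩ Pita ∩ Sofia: 07:35-07:55, 11:05-14:45.

07:35-07:55, 11:05-14:45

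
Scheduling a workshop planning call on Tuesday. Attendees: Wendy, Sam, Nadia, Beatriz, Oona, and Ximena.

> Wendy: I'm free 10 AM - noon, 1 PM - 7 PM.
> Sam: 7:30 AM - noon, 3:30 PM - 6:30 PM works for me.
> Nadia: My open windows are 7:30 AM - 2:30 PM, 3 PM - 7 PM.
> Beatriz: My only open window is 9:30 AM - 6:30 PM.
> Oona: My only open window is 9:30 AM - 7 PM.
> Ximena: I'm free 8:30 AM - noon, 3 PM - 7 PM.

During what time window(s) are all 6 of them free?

Wendy ∩ Sam: 10:00-12:00, 15:30-18:30.
Wendy ∩ Sam ∩ Nadia: 10:00-12:00, 15:30-18:30.
Wendy ∩ Sam ∩ Nadia ∩ Beatriz: 10:00-12:00, 15:30-18:30.
Wendy ∩ Sam ∩ Nadia ∩ Beatriz ∩ Oona: 10:00-12:00, 15:30-18:30.
Wendy ∩ Sam ∩ Nadia ∩ Beatriz ∩ Oona ∩ Ximena: 10:00-12:00, 15:30-18:30.
So the common availability across everyone is 10:00-12:00, 15:30-18:30.

10:00-12:00, 15:30-18:30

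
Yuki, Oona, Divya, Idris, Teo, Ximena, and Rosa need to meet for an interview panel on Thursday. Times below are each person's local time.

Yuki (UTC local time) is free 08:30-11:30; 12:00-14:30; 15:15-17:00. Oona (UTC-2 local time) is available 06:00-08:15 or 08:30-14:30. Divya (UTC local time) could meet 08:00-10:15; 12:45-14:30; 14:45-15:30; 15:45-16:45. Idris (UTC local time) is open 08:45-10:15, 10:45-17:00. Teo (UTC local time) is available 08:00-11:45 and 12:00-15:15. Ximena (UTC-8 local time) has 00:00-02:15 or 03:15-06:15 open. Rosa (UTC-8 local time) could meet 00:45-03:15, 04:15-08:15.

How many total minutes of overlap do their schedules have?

Yuki in UTC: 08:30-11:30, 12:00-14:30, 15:15-17:00.
Oona in UTC: 08:00-10:15, 10:30-16:30 (add 2h to convert from UTC-2).
Divya in UTC: 08:00-10:15, 12:45-14:30, 14:45-15:30, 15:45-16:45.
Idris in UTC: 08:45-10:15, 10:45-17:00.
Teo in UTC: 08:00-11:45, 12:00-15:15.
Ximena in UTC: 08:00-10:15, 11:15-14:15 (add 8h to convert from UTC-8).
Rosa in UTC: 08:45-11:15, 12:15-16:15 (add 8h to convert from UTC-8).
Yuki ∩ Oona: 08:30-10:15, 10:30-11:30, 12:00-14:30, 15:15-16:30.
Yuki ∩ Oona ∩ Divya: 08:30-10:15, 12:45-14:30, 15:15-15:30, 15:45-16:30.
Yuki ∩ Oona ∩ Divya ∩ Idris: 08:45-10:15, 12:45-14:30, 15:15-15:30, 15:45-16:30.
Yuki ∩ Oona ∩ Divya ∩ Idris ∩ Teo: 08:45-10:15, 12:45-14:30.
Yuki ∩ Oona ∩ Divya ∩ Idris ∩ Teo ∩ Ximena: 08:45-10:15, 12:45-14:15.
Yuki ∩ Oona ∩ Divya ∩ Idris ∩ Teo ∩ Ximena ∩ Rosa: 08:45-10:15, 12:45-14:15.
Summing the common windows: 90 + 90 = 180 minutes.

180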